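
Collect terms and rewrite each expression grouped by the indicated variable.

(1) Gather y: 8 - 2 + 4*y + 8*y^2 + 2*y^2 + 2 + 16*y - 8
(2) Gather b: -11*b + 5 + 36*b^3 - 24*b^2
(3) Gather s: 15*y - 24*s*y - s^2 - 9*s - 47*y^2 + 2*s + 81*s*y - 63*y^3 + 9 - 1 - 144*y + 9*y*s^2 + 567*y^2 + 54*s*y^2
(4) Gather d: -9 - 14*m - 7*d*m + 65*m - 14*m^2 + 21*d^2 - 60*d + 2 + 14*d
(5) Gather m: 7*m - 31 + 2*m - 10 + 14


(1) = 10*y^2 + 20*y
(2) = 36*b^3 - 24*b^2 - 11*b + 5
(3) = s^2*(9*y - 1) + s*(54*y^2 + 57*y - 7) - 63*y^3 + 520*y^2 - 129*y + 8
(4) = 21*d^2 + d*(-7*m - 46) - 14*m^2 + 51*m - 7
(5) = 9*m - 27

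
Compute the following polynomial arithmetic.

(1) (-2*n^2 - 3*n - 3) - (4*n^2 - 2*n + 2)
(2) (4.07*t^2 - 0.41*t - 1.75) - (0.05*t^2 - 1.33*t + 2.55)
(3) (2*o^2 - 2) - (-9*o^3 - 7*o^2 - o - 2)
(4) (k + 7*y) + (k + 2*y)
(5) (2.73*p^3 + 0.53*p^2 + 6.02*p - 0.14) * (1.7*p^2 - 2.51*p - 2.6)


(1) = -6*n^2 - n - 5
(2) = 4.02*t^2 + 0.92*t - 4.3
(3) = 9*o^3 + 9*o^2 + o
(4) = 2*k + 9*y
(5) = 4.641*p^5 - 5.9513*p^4 + 1.8057*p^3 - 16.7262*p^2 - 15.3006*p + 0.364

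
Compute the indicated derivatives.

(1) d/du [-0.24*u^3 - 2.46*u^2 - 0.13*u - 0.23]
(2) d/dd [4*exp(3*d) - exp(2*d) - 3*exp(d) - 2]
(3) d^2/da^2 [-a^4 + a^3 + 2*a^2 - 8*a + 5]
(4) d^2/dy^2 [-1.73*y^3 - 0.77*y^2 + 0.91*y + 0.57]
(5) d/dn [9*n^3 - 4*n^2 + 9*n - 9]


(1) = -0.72*u^2 - 4.92*u - 0.13
(2) = (12*exp(2*d) - 2*exp(d) - 3)*exp(d)
(3) = -12*a^2 + 6*a + 4
(4) = -10.38*y - 1.54
(5) = 27*n^2 - 8*n + 9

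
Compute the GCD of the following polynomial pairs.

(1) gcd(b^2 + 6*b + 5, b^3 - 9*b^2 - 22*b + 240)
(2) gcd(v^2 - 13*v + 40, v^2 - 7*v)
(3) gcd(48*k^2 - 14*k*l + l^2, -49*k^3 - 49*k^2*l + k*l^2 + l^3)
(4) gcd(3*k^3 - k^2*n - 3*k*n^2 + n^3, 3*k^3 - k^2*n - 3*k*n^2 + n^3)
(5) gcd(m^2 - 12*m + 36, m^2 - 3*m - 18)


(1) = gcd((b + 1)*(b + 5), (b - 8)*(b - 6)*(b + 5)) = b + 5
(2) = 1
(3) = gcd((-8*k + l)*(-6*k + l), (-7*k + l)*(k + l)*(7*k + l)) = 1
(4) = 3*k^3 - k^2*n - 3*k*n^2 + n^3
(5) = m - 6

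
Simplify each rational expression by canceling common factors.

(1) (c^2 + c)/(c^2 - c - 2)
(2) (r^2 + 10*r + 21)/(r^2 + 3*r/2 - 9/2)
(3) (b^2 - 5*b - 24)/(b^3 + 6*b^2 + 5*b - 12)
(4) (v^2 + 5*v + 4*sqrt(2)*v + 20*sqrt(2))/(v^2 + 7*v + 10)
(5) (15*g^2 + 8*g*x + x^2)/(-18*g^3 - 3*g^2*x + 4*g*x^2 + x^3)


(1) = c/(c - 2)
(2) = (2*r + 14)/(2*r - 3)
(3) = (b - 8)/(b^2 + 3*b - 4)
(4) = (v + 4*sqrt(2))/(v + 2)
(5) = (5*g + x)/(-6*g^2 + g*x + x^2)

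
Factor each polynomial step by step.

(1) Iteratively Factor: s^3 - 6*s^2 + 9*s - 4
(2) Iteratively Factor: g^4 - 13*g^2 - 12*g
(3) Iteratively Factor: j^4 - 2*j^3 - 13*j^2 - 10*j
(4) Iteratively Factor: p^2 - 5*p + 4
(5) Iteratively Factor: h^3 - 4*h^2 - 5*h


(1) = (s - 1)*(s^2 - 5*s + 4) = (s - 1)^2*(s - 4)
(2) = (g)*(g^3 - 13*g - 12) = g*(g - 4)*(g^2 + 4*g + 3) = g*(g - 4)*(g + 3)*(g + 1)
(3) = (j)*(j^3 - 2*j^2 - 13*j - 10) = j*(j + 1)*(j^2 - 3*j - 10) = j*(j - 5)*(j + 1)*(j + 2)
(4) = (p - 4)*(p - 1)
(5) = (h - 5)*(h^2 + h) = h*(h - 5)*(h + 1)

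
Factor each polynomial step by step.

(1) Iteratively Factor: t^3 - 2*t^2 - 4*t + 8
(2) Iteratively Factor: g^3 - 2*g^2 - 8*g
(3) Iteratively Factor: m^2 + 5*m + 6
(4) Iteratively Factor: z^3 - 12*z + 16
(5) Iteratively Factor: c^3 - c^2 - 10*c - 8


(1) = (t - 2)*(t^2 - 4) = (t - 2)*(t + 2)*(t - 2)
(2) = (g)*(g^2 - 2*g - 8) = g*(g + 2)*(g - 4)
(3) = (m + 2)*(m + 3)
(4) = (z - 2)*(z^2 + 2*z - 8) = (z - 2)*(z + 4)*(z - 2)
(5) = (c + 2)*(c^2 - 3*c - 4) = (c + 1)*(c + 2)*(c - 4)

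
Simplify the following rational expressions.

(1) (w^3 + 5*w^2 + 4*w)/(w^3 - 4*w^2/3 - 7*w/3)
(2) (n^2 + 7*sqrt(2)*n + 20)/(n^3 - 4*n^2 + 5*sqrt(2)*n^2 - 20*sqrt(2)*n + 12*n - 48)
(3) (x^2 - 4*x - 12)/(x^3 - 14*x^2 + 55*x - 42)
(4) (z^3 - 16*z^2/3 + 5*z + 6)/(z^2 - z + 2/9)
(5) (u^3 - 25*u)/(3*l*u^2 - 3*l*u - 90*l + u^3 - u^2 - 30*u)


(1) = (3*w + 12)/(3*w - 7)
(2) = (n + 5*sqrt(2))/(n^2 + n*(-4 + 3*sqrt(2)) - 12*sqrt(2))
(3) = (x + 2)/(x^2 - 8*x + 7)
(4) = (9*z^3 - 48*z^2 + 45*z + 54)/(9*z^2 - 9*z + 2)
(5) = (u^2 - 5*u)/(3*l*u - 18*l + u^2 - 6*u)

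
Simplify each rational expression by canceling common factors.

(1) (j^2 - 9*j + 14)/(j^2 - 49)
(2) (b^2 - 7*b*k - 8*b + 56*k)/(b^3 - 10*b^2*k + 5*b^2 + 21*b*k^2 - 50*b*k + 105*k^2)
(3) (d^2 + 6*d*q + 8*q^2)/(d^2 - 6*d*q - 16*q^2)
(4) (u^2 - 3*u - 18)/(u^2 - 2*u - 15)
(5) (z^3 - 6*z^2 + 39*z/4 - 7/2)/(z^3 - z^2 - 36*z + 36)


(1) = (j - 2)/(j + 7)
(2) = (b - 8)/(b^2 - 3*b*k + 5*b - 15*k)
(3) = (-d - 4*q)/(-d + 8*q)
(4) = (u - 6)/(u - 5)
(5) = (4*z^3 - 24*z^2 + 39*z - 14)/(4*z^3 - 4*z^2 - 144*z + 144)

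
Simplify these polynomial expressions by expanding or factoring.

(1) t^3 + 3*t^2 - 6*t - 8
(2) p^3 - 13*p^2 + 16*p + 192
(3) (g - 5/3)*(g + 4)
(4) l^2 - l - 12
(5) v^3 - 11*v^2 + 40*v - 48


(1) = (t - 2)*(t + 1)*(t + 4)
(2) = (p - 8)^2*(p + 3)
(3) = g^2 + 7*g/3 - 20/3
(4) = (l - 4)*(l + 3)
(5) = (v - 4)^2*(v - 3)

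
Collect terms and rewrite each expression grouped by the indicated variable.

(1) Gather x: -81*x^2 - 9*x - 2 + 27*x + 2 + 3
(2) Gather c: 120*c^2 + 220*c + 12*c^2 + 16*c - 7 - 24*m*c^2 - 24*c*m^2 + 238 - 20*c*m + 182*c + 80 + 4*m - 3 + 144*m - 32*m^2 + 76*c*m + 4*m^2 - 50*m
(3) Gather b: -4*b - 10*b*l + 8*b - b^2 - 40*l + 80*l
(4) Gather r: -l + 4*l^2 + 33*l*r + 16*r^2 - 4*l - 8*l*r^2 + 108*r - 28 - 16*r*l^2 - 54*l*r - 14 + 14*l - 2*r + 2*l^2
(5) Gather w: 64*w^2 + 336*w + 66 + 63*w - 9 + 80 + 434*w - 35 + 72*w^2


(1) = -81*x^2 + 18*x + 3
(2) = c^2*(132 - 24*m) + c*(-24*m^2 + 56*m + 418) - 28*m^2 + 98*m + 308
(3) = -b^2 + b*(4 - 10*l) + 40*l
(4) = 6*l^2 + 9*l + r^2*(16 - 8*l) + r*(-16*l^2 - 21*l + 106) - 42
(5) = 136*w^2 + 833*w + 102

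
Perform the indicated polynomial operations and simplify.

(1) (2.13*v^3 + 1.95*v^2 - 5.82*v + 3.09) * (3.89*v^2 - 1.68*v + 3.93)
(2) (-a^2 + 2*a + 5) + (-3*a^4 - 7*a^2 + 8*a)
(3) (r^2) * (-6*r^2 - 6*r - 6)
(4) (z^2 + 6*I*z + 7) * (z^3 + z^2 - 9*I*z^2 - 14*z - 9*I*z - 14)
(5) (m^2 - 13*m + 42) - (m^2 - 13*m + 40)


(1) = 8.2857*v^5 + 4.0071*v^4 - 17.5449*v^3 + 29.4612*v^2 - 28.0638*v + 12.1437
(2) = -3*a^4 - 8*a^2 + 10*a + 5
(3) = -6*r^4 - 6*r^3 - 6*r^2
(4) = z^5 + z^4 - 3*I*z^4 + 47*z^3 - 3*I*z^3 + 47*z^2 - 147*I*z^2 - 98*z - 147*I*z - 98
(5) = 2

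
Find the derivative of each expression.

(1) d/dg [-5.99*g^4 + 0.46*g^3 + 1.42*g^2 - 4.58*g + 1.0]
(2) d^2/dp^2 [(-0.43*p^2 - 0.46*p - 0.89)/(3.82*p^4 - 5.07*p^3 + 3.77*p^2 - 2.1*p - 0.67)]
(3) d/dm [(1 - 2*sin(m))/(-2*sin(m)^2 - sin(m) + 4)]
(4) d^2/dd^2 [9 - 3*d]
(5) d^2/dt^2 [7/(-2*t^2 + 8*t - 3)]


(1) = -23.96*g^3 + 1.38*g^2 + 2.84*g - 4.58
(2) = (-37.648392*p^8 - 30.582156*p^7 - 126.921666*p^6 + 365.022672*p^5 - 473.568864*p^4 + 287.553866*p^3 - 147.852192*p^2 + 53.444742*p - 11.437516)/(55.742968*p^12 - 221.950404*p^11 + 459.618198*p^10 - 660.346551*p^9 + 668.300769*p^8 - 481.719771*p^7 + 235.395896*p^6 - 47.531052*p^5 - 16.347375*p^4 + 15.737571*p^3 - 3.787041*p^2 - 2.82807*p - 0.300763)
(3) = (-4*sin(m)^2 + 4*sin(m) - 7)*cos(m)/(sin(m) - cos(2*m) - 3)^2
(4) = 0
(5) = 28*(2*t^2 - 8*t - 8*(t - 2)^2 + 3)/(2*t^2 - 8*t + 3)^3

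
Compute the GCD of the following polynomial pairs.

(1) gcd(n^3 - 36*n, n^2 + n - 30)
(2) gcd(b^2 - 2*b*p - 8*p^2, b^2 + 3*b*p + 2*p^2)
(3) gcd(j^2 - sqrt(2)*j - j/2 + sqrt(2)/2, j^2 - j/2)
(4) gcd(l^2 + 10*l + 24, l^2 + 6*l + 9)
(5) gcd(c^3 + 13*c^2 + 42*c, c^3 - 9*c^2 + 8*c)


(1) = gcd(n*(n - 6)*(n + 6), (n - 5)*(n + 6)) = n + 6
(2) = gcd((b - 4*p)*(b + 2*p), (b + p)*(b + 2*p)) = b + 2*p
(3) = gcd((j - 1/2)*(j - sqrt(2)), j*(j - 1/2)) = j - 1/2
(4) = gcd((l + 4)*(l + 6), (l + 3)^2) = 1
(5) = c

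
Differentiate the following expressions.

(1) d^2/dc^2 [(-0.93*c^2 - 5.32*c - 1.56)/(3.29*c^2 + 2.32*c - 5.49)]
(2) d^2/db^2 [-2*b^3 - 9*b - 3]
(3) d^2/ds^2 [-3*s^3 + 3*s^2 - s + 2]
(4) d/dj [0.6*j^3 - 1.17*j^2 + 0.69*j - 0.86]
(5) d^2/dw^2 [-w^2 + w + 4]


(1) = (-100.971416*c^3 - 202.100094*c^2 - 647.98524*c - 264.726978)/(35.611289*c^6 + 75.335736*c^5 - 125.148639*c^4 - 238.937264*c^3 + 208.834659*c^2 + 209.775096*c - 165.469149)
(2) = -12*b
(3) = 6 - 18*s
(4) = 1.8*j^2 - 2.34*j + 0.69
(5) = -2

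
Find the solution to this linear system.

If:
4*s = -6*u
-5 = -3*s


Then:
s = 5/3
u = -10/9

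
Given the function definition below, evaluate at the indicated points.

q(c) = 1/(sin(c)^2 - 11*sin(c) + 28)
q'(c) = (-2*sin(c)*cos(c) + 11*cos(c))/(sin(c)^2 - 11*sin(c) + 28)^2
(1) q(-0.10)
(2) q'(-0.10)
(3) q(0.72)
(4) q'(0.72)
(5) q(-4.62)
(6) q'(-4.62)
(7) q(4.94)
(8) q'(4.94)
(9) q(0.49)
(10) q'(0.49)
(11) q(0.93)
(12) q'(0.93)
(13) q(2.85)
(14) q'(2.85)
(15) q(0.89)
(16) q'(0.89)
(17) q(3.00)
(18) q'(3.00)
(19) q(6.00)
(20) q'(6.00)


(1) = 0.03
(2) = 0.01
(3) = 0.05
(4) = 0.02
(5) = 0.06
(6) = -0.00
(7) = 0.03
(8) = 0.00
(9) = 0.04
(10) = 0.02
(11) = 0.05
(12) = 0.01
(13) = 0.04
(14) = -0.02
(15) = 0.05
(16) = 0.01
(17) = 0.04
(18) = -0.02
(19) = 0.03
(20) = 0.01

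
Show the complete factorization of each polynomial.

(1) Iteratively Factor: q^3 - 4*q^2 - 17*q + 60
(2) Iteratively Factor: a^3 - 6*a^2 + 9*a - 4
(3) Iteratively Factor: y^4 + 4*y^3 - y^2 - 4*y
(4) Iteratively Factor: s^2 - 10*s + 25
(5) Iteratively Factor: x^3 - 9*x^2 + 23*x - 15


(1) = (q + 4)*(q^2 - 8*q + 15) = (q - 5)*(q + 4)*(q - 3)
(2) = (a - 4)*(a^2 - 2*a + 1) = (a - 4)*(a - 1)*(a - 1)
(3) = (y + 4)*(y^3 - y) = y*(y + 4)*(y^2 - 1) = y*(y + 1)*(y + 4)*(y - 1)
(4) = (s - 5)*(s - 5)
(5) = (x - 3)*(x^2 - 6*x + 5) = (x - 5)*(x - 3)*(x - 1)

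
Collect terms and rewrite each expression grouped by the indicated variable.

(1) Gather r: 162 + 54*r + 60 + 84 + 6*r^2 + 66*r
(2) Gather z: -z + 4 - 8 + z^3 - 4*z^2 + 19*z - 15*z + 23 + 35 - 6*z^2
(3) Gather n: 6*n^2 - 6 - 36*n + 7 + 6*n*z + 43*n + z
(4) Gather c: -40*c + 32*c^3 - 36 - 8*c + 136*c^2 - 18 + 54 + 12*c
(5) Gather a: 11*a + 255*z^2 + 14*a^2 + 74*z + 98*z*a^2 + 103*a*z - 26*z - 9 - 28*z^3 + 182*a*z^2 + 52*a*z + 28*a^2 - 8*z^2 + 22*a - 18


(1) = 6*r^2 + 120*r + 306
(2) = z^3 - 10*z^2 + 3*z + 54
(3) = 6*n^2 + n*(6*z + 7) + z + 1
(4) = 32*c^3 + 136*c^2 - 36*c
(5) = a^2*(98*z + 42) + a*(182*z^2 + 155*z + 33) - 28*z^3 + 247*z^2 + 48*z - 27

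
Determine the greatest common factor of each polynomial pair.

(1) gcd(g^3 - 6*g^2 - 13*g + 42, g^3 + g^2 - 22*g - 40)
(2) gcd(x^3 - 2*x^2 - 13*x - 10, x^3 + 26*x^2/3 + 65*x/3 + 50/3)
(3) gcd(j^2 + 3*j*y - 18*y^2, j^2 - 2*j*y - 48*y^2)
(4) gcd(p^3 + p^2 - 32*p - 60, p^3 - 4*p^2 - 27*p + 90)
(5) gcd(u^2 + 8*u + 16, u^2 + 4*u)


(1) = 1
(2) = x + 2
(3) = gcd((j - 3*y)*(j + 6*y), (j - 8*y)*(j + 6*y)) = j + 6*y
(4) = gcd((p - 6)*(p + 2)*(p + 5), (p - 6)*(p - 3)*(p + 5)) = p^2 - p - 30
(5) = gcd((u + 4)^2, u*(u + 4)) = u + 4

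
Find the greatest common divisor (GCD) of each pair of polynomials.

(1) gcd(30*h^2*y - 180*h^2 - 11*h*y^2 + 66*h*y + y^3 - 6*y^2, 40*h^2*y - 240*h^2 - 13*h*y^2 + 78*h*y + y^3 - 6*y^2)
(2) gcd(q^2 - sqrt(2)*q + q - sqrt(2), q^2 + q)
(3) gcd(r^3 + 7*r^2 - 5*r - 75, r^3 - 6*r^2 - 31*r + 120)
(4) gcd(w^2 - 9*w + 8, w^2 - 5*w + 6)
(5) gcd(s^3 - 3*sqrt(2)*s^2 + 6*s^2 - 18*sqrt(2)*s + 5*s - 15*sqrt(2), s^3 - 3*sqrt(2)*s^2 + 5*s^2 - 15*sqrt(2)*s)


(1) = -5*h*y + 30*h + y^2 - 6*y
(2) = gcd((q + 1)*(q - sqrt(2)), q*(q + 1)) = q + 1
(3) = r^2 + 2*r - 15
(4) = 1
(5) = gcd((s + 1)*(s + 5)*(s - 3*sqrt(2)), s*(s + 5)*(s - 3*sqrt(2))) = s^2 + s*(5 - 3*sqrt(2)) - 15*sqrt(2)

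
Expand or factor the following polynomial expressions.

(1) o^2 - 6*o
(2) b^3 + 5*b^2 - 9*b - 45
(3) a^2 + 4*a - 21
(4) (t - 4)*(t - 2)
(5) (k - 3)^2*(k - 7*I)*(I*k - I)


(1) = o*(o - 6)
(2) = (b - 3)*(b + 3)*(b + 5)
(3) = (a - 3)*(a + 7)
(4) = t^2 - 6*t + 8
(5) = I*k^4 + 7*k^3 - 7*I*k^3 - 49*k^2 + 15*I*k^2 + 105*k - 9*I*k - 63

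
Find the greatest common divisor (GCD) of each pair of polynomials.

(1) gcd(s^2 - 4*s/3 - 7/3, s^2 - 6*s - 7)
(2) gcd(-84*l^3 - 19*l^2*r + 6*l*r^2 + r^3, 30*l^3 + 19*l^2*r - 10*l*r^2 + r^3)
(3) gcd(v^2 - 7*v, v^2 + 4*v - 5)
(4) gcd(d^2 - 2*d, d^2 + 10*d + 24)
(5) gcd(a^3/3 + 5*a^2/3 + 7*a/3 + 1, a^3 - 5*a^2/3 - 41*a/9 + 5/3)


(1) = gcd((s - 7/3)*(s + 1), (s - 7)*(s + 1)) = s + 1
(2) = 1
(3) = 1
(4) = gcd(d*(d - 2), (d + 4)*(d + 6)) = 1
(5) = 1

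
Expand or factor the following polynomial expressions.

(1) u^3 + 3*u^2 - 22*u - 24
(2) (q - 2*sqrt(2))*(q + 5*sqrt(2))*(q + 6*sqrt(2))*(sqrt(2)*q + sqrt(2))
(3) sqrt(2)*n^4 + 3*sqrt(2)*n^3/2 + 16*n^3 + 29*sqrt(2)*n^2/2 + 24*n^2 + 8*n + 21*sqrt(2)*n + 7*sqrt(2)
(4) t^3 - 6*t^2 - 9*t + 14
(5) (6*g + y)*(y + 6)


(1) = (u - 4)*(u + 1)*(u + 6)
(2) = sqrt(2)*q^4 + sqrt(2)*q^3 + 18*q^3 + 18*q^2 + 16*sqrt(2)*q^2 - 240*q + 16*sqrt(2)*q - 240
(3) = (n + 1/2)*(n + sqrt(2))*(n + 7*sqrt(2))*(sqrt(2)*n + sqrt(2))
(4) = (t - 7)*(t - 1)*(t + 2)
(5) = 6*g*y + 36*g + y^2 + 6*y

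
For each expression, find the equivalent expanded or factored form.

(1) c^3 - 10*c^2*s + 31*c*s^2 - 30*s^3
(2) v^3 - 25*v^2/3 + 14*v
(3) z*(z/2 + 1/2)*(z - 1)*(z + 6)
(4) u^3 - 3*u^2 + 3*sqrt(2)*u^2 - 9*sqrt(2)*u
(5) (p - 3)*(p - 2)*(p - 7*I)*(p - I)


(1) = (c - 5*s)*(c - 3*s)*(c - 2*s)
(2) = v*(v - 6)*(v - 7/3)
(3) = z^4/2 + 3*z^3 - z^2/2 - 3*z
(4) = u*(u - 3)*(u + 3*sqrt(2))
(5) = p^4 - 5*p^3 - 8*I*p^3 - p^2 + 40*I*p^2 + 35*p - 48*I*p - 42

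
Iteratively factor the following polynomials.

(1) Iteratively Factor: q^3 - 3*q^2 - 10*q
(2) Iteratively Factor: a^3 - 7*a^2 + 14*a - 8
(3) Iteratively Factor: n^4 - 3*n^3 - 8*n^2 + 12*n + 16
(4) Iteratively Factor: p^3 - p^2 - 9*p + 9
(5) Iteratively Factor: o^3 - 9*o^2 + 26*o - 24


(1) = (q + 2)*(q^2 - 5*q) = q*(q + 2)*(q - 5)
(2) = (a - 2)*(a^2 - 5*a + 4) = (a - 2)*(a - 1)*(a - 4)
(3) = (n - 4)*(n^3 + n^2 - 4*n - 4) = (n - 4)*(n + 2)*(n^2 - n - 2) = (n - 4)*(n - 2)*(n + 2)*(n + 1)
(4) = (p - 3)*(p^2 + 2*p - 3) = (p - 3)*(p - 1)*(p + 3)
(5) = (o - 4)*(o^2 - 5*o + 6) = (o - 4)*(o - 2)*(o - 3)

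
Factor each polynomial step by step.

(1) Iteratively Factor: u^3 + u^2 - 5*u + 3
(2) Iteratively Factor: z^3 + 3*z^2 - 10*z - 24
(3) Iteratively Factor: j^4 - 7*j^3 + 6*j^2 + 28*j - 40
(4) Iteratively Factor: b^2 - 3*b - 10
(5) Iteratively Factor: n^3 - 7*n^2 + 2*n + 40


(1) = (u - 1)*(u^2 + 2*u - 3) = (u - 1)*(u + 3)*(u - 1)
(2) = (z - 3)*(z^2 + 6*z + 8) = (z - 3)*(z + 4)*(z + 2)
(3) = (j - 5)*(j^3 - 2*j^2 - 4*j + 8) = (j - 5)*(j + 2)*(j^2 - 4*j + 4) = (j - 5)*(j - 2)*(j + 2)*(j - 2)
(4) = (b + 2)*(b - 5)
(5) = (n - 4)*(n^2 - 3*n - 10) = (n - 5)*(n - 4)*(n + 2)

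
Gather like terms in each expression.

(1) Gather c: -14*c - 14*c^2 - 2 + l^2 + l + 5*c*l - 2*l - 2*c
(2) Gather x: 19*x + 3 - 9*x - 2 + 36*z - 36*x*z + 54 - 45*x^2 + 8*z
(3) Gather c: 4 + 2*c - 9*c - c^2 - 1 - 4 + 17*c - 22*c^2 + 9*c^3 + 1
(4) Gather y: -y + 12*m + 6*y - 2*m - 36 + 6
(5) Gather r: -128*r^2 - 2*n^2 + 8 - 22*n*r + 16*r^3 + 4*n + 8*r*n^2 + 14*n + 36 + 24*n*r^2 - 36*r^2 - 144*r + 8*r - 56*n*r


(1) = -14*c^2 + c*(5*l - 16) + l^2 - l - 2
(2) = -45*x^2 + x*(10 - 36*z) + 44*z + 55
(3) = 9*c^3 - 23*c^2 + 10*c
(4) = 10*m + 5*y - 30
(5) = -2*n^2 + 18*n + 16*r^3 + r^2*(24*n - 164) + r*(8*n^2 - 78*n - 136) + 44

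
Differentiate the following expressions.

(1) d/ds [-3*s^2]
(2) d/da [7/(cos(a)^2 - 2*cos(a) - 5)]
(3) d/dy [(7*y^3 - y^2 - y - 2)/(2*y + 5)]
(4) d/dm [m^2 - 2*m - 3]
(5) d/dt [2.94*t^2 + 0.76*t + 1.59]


(1) = -6*s
(2) = 14*(cos(a) - 1)*sin(a)/(sin(a)^2 + 2*cos(a) + 4)^2
(3) = (28*y^3 + 103*y^2 - 10*y - 1)/(4*y^2 + 20*y + 25)
(4) = 2*m - 2
(5) = 5.88*t + 0.76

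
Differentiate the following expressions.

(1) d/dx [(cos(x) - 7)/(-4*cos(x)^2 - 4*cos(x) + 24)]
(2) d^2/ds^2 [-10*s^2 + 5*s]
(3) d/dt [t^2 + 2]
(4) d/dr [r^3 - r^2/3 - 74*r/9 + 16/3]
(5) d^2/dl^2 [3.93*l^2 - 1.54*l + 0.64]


(1) = (sin(x)^2 + 14*cos(x))*sin(x)/(4*(cos(x)^2 + cos(x) - 6)^2)
(2) = -20
(3) = 2*t
(4) = 3*r^2 - 2*r/3 - 74/9
(5) = 7.86000000000000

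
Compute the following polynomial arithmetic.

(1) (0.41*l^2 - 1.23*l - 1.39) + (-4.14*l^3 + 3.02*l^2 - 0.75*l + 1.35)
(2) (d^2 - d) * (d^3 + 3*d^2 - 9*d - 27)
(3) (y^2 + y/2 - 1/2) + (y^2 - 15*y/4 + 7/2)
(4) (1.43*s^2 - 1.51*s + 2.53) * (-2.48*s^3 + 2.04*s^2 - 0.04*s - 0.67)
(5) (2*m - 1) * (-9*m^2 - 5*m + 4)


(1) = -4.14*l^3 + 3.43*l^2 - 1.98*l - 0.04
(2) = d^5 + 2*d^4 - 12*d^3 - 18*d^2 + 27*d
(3) = 2*y^2 - 13*y/4 + 3
(4) = -3.5464*s^5 + 6.662*s^4 - 9.412*s^3 + 4.2635*s^2 + 0.9105*s - 1.6951
(5) = -18*m^3 - m^2 + 13*m - 4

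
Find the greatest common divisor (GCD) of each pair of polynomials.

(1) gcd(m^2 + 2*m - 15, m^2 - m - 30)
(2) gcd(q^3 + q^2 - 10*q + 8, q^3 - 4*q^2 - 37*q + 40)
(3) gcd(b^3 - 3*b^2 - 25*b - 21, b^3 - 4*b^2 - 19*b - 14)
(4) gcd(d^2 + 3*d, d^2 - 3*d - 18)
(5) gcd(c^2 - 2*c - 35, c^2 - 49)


(1) = m + 5
(2) = gcd((q - 2)*(q - 1)*(q + 4), (q - 8)*(q - 1)*(q + 5)) = q - 1
(3) = b^2 - 6*b - 7
(4) = gcd(d*(d + 3), (d - 6)*(d + 3)) = d + 3
(5) = gcd((c - 7)*(c + 5), (c - 7)*(c + 7)) = c - 7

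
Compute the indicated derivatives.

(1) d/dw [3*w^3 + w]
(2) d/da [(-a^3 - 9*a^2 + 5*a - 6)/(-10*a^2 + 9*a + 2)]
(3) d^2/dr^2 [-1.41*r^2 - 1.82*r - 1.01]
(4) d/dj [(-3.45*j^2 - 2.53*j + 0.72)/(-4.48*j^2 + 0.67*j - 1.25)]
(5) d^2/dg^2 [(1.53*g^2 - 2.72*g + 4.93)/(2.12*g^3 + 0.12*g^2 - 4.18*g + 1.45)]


(1) = 9*w^2 + 1
(2) = (10*a^4 - 18*a^3 - 37*a^2 - 156*a + 64)/(100*a^4 - 180*a^3 + 41*a^2 + 36*a + 4)
(3) = -2.82000000000000
(4) = (-13.6459*j^2 + 15.0762*j + 2.6801)/(20.0704*j^4 - 6.0032*j^3 + 11.6489*j^2 - 1.675*j + 1.5625)
(5) = (13.752864*g^6 - 73.348608*g^5 + 343.086384*g^4 - 92.528552*g^3 - 162.962136*g^2 - 102.926568*g + 144.024034)/(9.528128*g^9 + 1.617984*g^8 - 56.268192*g^7 + 13.172016*g^6 + 113.157168*g^5 - 70.743216*g^4 - 64.026652*g^3 + 76.76184*g^2 - 26.36535*g + 3.048625)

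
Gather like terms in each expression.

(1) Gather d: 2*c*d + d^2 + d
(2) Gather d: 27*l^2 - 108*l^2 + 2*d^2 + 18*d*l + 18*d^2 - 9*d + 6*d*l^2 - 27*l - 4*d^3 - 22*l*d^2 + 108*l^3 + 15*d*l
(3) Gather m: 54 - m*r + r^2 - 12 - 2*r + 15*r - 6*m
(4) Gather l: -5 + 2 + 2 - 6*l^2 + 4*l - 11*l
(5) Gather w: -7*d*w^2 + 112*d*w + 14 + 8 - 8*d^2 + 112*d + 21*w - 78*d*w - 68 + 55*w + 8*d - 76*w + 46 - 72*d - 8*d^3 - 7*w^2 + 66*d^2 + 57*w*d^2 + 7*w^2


(1) = d^2 + d*(2*c + 1)
(2) = -4*d^3 + d^2*(20 - 22*l) + d*(6*l^2 + 33*l - 9) + 108*l^3 - 81*l^2 - 27*l
(3) = m*(-r - 6) + r^2 + 13*r + 42
(4) = -6*l^2 - 7*l - 1
(5) = -8*d^3 + 58*d^2 - 7*d*w^2 + 48*d + w*(57*d^2 + 34*d)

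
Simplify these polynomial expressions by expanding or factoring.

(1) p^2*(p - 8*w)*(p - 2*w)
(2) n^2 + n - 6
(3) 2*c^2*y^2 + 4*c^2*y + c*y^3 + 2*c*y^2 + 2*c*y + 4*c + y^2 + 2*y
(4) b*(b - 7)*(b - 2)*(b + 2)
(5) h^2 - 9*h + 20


(1) = p^4 - 10*p^3*w + 16*p^2*w^2
(2) = (n - 2)*(n + 3)
(3) = (2*c + y)*(y + 2)*(c*y + 1)
(4) = b^4 - 7*b^3 - 4*b^2 + 28*b
(5) = (h - 5)*(h - 4)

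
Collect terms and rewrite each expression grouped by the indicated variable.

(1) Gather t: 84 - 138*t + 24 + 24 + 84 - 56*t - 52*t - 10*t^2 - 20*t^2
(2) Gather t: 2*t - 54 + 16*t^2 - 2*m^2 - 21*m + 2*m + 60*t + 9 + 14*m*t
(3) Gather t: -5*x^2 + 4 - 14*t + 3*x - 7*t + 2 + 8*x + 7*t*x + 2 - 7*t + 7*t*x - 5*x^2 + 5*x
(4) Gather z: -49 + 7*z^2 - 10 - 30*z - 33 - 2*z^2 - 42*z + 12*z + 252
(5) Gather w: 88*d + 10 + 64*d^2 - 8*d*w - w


(1) = -30*t^2 - 246*t + 216
(2) = -2*m^2 - 19*m + 16*t^2 + t*(14*m + 62) - 45
(3) = t*(14*x - 28) - 10*x^2 + 16*x + 8
(4) = 5*z^2 - 60*z + 160
(5) = 64*d^2 + 88*d + w*(-8*d - 1) + 10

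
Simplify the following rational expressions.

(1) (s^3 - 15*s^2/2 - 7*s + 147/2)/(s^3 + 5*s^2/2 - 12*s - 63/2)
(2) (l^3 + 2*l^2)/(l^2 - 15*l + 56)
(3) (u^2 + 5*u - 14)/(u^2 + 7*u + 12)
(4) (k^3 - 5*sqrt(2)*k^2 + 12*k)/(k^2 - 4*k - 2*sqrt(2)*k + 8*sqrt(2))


(1) = (s - 7)/(s + 3)
(2) = (l^3 + 2*l^2)/(l^2 - 15*l + 56)
(3) = (u^2 + 5*u - 14)/(u^2 + 7*u + 12)
(4) = (k^2 - 3*sqrt(2)*k)/(k - 4)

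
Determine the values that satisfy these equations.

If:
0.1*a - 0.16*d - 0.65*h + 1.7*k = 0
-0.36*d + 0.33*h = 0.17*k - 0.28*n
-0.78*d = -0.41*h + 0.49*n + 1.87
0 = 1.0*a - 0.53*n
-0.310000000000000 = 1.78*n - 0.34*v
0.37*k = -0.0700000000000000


Then:
a = -0.90
d = -1.48
h = -0.27
k = -0.19
n = -1.69
v = -7.96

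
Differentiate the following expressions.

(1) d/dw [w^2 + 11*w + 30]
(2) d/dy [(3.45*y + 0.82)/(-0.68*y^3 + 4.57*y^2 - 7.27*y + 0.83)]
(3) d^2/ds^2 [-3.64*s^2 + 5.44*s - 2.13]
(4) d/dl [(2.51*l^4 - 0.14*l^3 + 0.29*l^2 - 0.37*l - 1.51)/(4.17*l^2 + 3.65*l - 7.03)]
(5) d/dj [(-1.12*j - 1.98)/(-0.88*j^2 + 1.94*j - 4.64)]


(1) = 2*w + 11
(2) = (4.692*y^3 - 14.0937*y^2 - 7.4948*y + 8.8249)/(0.4624*y^6 - 6.2152*y^5 + 30.7721*y^4 - 67.5766*y^3 + 60.4391*y^2 - 12.0682*y + 0.6889)
(3) = -7.28000000000000
(4) = (20.9334*l^5 + 26.9007*l^4 - 71.6032*l^3 + 5.554*l^2 + 8.516*l + 8.1126)/(17.3889*l^4 + 30.441*l^3 - 45.3077*l^2 - 51.319*l + 49.4209)
(5) = (-0.9856*j^2 - 3.4848*j + 9.038)/(0.7744*j^4 - 3.4144*j^3 + 11.93*j^2 - 18.0032*j + 21.5296)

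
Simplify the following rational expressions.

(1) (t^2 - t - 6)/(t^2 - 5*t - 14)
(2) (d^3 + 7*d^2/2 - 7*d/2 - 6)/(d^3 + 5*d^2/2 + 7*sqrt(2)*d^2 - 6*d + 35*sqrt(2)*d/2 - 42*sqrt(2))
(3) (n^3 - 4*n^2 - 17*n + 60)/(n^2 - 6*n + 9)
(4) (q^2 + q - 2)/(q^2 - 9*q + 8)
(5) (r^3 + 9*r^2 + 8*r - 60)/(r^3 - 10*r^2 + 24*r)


(1) = (t - 3)/(t - 7)
(2) = (4*d + 4)/(4*d + 28*sqrt(2))
(3) = (n^2 - n - 20)/(n - 3)
(4) = (q + 2)/(q - 8)
(5) = (r^3 + 9*r^2 + 8*r - 60)/(r^3 - 10*r^2 + 24*r)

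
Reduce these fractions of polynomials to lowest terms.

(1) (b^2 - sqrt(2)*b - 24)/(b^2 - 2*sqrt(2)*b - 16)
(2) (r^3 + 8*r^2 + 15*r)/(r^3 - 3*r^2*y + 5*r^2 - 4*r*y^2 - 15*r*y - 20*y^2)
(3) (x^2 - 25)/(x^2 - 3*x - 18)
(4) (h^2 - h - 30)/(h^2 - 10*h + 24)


(1) = (b + 3*sqrt(2))/(b + 2*sqrt(2))
(2) = (-r^2 - 3*r)/(-r^2 + 3*r*y + 4*y^2)
(3) = (x^2 - 25)/(x^2 - 3*x - 18)
(4) = (h + 5)/(h - 4)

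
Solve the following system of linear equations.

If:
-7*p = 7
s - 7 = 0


Then:
p = -1
s = 7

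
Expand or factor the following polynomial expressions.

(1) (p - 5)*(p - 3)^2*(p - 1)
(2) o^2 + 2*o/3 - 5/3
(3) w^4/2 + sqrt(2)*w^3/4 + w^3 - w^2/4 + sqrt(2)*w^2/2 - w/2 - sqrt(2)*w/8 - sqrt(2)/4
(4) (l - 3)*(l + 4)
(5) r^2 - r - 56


(1) = p^4 - 12*p^3 + 50*p^2 - 84*p + 45
(2) = (o - 1)*(o + 5/3)
(3) = (w + 2)*(w - sqrt(2)/2)*(sqrt(2)*w/2 + 1/2)^2
(4) = l^2 + l - 12
(5) = (r - 8)*(r + 7)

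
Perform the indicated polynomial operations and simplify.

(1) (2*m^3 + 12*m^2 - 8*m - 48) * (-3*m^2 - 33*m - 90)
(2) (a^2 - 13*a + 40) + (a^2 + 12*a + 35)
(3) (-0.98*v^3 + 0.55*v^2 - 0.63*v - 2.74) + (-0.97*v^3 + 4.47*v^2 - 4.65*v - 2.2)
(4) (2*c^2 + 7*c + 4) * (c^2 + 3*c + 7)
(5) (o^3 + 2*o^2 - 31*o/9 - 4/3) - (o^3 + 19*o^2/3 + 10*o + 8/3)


(1) = -6*m^5 - 102*m^4 - 552*m^3 - 672*m^2 + 2304*m + 4320
(2) = 2*a^2 - a + 75
(3) = -1.95*v^3 + 5.02*v^2 - 5.28*v - 4.94
(4) = 2*c^4 + 13*c^3 + 39*c^2 + 61*c + 28
(5) = -13*o^2/3 - 121*o/9 - 4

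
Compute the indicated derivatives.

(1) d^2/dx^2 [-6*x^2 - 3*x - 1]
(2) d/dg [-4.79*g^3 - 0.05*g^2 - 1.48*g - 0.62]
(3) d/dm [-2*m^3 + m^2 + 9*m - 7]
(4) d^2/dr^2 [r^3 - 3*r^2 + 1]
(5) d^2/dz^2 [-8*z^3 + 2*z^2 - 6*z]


(1) = -12
(2) = -14.37*g^2 - 0.1*g - 1.48
(3) = -6*m^2 + 2*m + 9
(4) = 6*r - 6
(5) = 4 - 48*z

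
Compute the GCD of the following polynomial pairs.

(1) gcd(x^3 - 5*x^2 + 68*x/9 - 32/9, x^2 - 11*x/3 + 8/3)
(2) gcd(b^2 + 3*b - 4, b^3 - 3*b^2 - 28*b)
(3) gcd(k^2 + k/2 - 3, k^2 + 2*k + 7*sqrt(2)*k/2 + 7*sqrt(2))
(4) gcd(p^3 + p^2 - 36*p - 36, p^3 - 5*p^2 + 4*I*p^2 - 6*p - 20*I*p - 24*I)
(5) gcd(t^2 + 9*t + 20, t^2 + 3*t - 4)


(1) = x^2 - 11*x/3 + 8/3
(2) = gcd((b - 1)*(b + 4), b*(b - 7)*(b + 4)) = b + 4
(3) = gcd((k - 3/2)*(k + 2), (k + 2)*(k + 7*sqrt(2)/2)) = k + 2
(4) = p^2 - 5*p - 6
(5) = gcd((t + 4)*(t + 5), (t - 1)*(t + 4)) = t + 4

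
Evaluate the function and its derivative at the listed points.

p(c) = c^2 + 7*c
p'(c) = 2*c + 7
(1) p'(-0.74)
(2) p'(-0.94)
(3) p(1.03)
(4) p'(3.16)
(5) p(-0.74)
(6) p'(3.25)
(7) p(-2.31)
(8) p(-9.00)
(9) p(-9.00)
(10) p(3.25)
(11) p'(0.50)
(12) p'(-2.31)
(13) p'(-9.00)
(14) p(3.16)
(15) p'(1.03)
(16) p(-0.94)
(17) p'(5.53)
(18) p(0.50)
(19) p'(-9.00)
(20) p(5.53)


(1) = 5.52
(2) = 5.12
(3) = 8.27
(4) = 13.32
(5) = -4.63
(6) = 13.50
(7) = -10.83
(8) = 18.00
(9) = 18.00
(10) = 33.31
(11) = 8.00
(12) = 2.38
(13) = -11.00
(14) = 32.11
(15) = 9.06
(16) = -5.70
(17) = 18.06
(18) = 3.75
(19) = -11.00
(20) = 69.29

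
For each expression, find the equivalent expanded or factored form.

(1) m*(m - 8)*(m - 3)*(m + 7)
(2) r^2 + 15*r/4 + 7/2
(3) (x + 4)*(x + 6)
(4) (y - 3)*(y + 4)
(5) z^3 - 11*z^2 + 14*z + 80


(1) = m^4 - 4*m^3 - 53*m^2 + 168*m
(2) = (r + 7/4)*(r + 2)
(3) = x^2 + 10*x + 24
(4) = y^2 + y - 12
(5) = (z - 8)*(z - 5)*(z + 2)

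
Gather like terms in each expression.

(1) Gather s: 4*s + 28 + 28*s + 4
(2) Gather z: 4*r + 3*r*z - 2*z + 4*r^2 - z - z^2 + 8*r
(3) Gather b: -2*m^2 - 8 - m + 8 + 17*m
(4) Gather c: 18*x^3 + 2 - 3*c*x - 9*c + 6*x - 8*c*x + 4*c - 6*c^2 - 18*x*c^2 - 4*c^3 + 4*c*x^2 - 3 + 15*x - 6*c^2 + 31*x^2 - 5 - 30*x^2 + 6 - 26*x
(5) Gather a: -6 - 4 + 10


(1) = 32*s + 32
(2) = 4*r^2 + 12*r - z^2 + z*(3*r - 3)
(3) = -2*m^2 + 16*m
(4) = -4*c^3 + c^2*(-18*x - 12) + c*(4*x^2 - 11*x - 5) + 18*x^3 + x^2 - 5*x
(5) = 0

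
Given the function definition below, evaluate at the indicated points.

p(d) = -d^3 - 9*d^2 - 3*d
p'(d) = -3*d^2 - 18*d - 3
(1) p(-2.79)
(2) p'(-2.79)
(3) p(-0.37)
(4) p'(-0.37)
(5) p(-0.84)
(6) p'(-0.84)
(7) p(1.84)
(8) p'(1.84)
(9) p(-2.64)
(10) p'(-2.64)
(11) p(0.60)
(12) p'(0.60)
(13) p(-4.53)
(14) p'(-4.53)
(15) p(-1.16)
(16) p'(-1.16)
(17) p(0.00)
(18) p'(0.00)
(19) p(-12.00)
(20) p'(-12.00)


(1) = -39.97
(2) = 23.87
(3) = -0.07
(4) = 3.25
(5) = -3.24
(6) = 10.00
(7) = -42.22
(8) = -46.28
(9) = -36.41
(10) = 23.61
(11) = -5.26
(12) = -14.88
(13) = -78.14
(14) = 16.98
(15) = -7.07
(16) = 13.84
(17) = 0.00
(18) = -3.00
(19) = 468.00
(20) = -219.00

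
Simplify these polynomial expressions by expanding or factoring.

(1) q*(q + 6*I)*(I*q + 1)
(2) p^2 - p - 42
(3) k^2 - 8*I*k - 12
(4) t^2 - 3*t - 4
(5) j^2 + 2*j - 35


(1) = I*q^3 - 5*q^2 + 6*I*q
(2) = (p - 7)*(p + 6)
(3) = (k - 6*I)*(k - 2*I)
(4) = (t - 4)*(t + 1)
(5) = (j - 5)*(j + 7)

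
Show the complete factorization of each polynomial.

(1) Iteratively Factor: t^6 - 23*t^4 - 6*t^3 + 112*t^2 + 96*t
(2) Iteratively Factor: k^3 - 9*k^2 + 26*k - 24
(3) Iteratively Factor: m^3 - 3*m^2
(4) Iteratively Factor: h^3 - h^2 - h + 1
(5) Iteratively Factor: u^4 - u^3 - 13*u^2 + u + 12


(1) = (t - 3)*(t^5 + 3*t^4 - 14*t^3 - 48*t^2 - 32*t) = (t - 3)*(t + 4)*(t^4 - t^3 - 10*t^2 - 8*t) = (t - 3)*(t + 2)*(t + 4)*(t^3 - 3*t^2 - 4*t) = t*(t - 3)*(t + 2)*(t + 4)*(t^2 - 3*t - 4) = t*(t - 3)*(t + 1)*(t + 2)*(t + 4)*(t - 4)
(2) = (k - 4)*(k^2 - 5*k + 6) = (k - 4)*(k - 3)*(k - 2)
(3) = (m - 3)*(m^2) = m*(m - 3)*(m)
(4) = (h - 1)*(h^2 - 1) = (h - 1)^2*(h + 1)
(5) = (u + 3)*(u^3 - 4*u^2 - u + 4) = (u - 1)*(u + 3)*(u^2 - 3*u - 4) = (u - 4)*(u - 1)*(u + 3)*(u + 1)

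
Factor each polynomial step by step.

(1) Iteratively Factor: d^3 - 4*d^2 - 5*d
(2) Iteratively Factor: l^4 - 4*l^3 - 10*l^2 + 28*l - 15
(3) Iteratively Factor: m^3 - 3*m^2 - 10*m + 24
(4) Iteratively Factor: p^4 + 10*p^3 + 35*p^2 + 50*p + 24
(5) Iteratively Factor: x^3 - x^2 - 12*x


(1) = (d + 1)*(d^2 - 5*d) = (d - 5)*(d + 1)*(d)
(2) = (l - 1)*(l^3 - 3*l^2 - 13*l + 15) = (l - 5)*(l - 1)*(l^2 + 2*l - 3) = (l - 5)*(l - 1)^2*(l + 3)
(3) = (m + 3)*(m^2 - 6*m + 8) = (m - 2)*(m + 3)*(m - 4)
(4) = (p + 2)*(p^3 + 8*p^2 + 19*p + 12) = (p + 2)*(p + 4)*(p^2 + 4*p + 3) = (p + 1)*(p + 2)*(p + 4)*(p + 3)
(5) = (x - 4)*(x^2 + 3*x) = x*(x - 4)*(x + 3)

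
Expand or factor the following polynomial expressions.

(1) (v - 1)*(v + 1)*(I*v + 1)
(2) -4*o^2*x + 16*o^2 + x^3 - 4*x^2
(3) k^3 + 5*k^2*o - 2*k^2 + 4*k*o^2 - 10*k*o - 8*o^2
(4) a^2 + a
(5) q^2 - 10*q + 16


(1) = I*v^3 + v^2 - I*v - 1
(2) = (-2*o + x)*(2*o + x)*(x - 4)
(3) = (k - 2)*(k + o)*(k + 4*o)
(4) = a*(a + 1)
(5) = (q - 8)*(q - 2)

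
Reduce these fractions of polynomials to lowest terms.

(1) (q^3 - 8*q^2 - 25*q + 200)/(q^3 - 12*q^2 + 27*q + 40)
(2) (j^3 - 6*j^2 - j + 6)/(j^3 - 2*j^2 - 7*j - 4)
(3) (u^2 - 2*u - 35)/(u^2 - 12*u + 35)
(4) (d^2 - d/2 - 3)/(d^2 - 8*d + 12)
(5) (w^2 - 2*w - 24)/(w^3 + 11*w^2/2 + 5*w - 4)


(1) = (q + 5)/(q + 1)
(2) = (j^2 - 7*j + 6)/(j^2 - 3*j - 4)
(3) = (u + 5)/(u - 5)
(4) = (2*d + 3)/(2*d - 12)
(5) = (2*w - 12)/(2*w^2 + 3*w - 2)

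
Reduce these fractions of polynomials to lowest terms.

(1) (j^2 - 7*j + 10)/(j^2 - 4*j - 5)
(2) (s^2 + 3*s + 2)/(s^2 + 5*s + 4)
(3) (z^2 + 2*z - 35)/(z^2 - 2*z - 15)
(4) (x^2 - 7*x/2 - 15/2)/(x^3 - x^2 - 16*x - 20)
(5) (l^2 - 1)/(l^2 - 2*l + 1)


(1) = (j - 2)/(j + 1)
(2) = (s + 2)/(s + 4)
(3) = (z + 7)/(z + 3)
(4) = (2*x + 3)/(2*x^2 + 8*x + 8)
(5) = (l + 1)/(l - 1)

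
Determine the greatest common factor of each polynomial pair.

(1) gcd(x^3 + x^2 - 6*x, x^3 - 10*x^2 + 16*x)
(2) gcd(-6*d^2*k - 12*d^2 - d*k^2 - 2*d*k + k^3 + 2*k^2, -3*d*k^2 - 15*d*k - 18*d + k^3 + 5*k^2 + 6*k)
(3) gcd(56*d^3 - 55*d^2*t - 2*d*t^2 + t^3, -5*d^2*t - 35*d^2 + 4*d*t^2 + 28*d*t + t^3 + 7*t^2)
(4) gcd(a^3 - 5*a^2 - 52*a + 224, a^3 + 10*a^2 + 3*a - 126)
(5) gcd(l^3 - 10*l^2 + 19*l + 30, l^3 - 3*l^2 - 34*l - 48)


(1) = gcd(x*(x - 2)*(x + 3), x*(x - 8)*(x - 2)) = x^2 - 2*x
(2) = gcd((-3*d + k)*(2*d + k)*(k + 2), (-3*d + k)*(k + 2)*(k + 3)) = 3*d*k + 6*d - k^2 - 2*k
(3) = -d + t
(4) = a + 7
(5) = gcd((l - 6)*(l - 5)*(l + 1), (l - 8)*(l + 2)*(l + 3)) = 1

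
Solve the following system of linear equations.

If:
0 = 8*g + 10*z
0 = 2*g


Then:
g = 0
z = 0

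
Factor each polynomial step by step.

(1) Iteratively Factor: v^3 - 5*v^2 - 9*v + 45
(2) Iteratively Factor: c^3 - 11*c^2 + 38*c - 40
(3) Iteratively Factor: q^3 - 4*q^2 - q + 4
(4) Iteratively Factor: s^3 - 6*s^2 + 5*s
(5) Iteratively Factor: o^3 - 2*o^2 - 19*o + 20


(1) = (v + 3)*(v^2 - 8*v + 15) = (v - 5)*(v + 3)*(v - 3)
(2) = (c - 2)*(c^2 - 9*c + 20) = (c - 5)*(c - 2)*(c - 4)
(3) = (q + 1)*(q^2 - 5*q + 4) = (q - 1)*(q + 1)*(q - 4)
(4) = (s)*(s^2 - 6*s + 5) = s*(s - 5)*(s - 1)
(5) = (o - 1)*(o^2 - o - 20) = (o - 1)*(o + 4)*(o - 5)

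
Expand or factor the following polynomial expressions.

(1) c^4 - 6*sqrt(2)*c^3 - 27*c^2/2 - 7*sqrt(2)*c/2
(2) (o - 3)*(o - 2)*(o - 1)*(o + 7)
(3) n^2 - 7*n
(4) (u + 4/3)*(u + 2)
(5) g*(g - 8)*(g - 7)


(1) = c*(c - 7*sqrt(2))*(sqrt(2)*c/2 + 1/2)*(sqrt(2)*c + 1)
(2) = o^4 + o^3 - 31*o^2 + 71*o - 42
(3) = n*(n - 7)
(4) = u^2 + 10*u/3 + 8/3
(5) = g^3 - 15*g^2 + 56*g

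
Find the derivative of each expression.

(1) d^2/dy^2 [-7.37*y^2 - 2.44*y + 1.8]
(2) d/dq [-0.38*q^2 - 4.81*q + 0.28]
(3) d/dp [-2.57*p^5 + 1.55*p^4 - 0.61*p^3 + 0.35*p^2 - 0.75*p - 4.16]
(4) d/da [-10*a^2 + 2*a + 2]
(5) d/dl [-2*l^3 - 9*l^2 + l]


(1) = -14.7400000000000
(2) = -0.76*q - 4.81
(3) = -12.85*p^4 + 6.2*p^3 - 1.83*p^2 + 0.7*p - 0.75
(4) = 2 - 20*a
(5) = -6*l^2 - 18*l + 1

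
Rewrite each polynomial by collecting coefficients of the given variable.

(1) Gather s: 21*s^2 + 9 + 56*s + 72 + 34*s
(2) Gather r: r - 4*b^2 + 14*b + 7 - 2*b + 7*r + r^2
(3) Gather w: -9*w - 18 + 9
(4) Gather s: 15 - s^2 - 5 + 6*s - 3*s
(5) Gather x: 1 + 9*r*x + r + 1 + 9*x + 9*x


(1) = 21*s^2 + 90*s + 81
(2) = -4*b^2 + 12*b + r^2 + 8*r + 7
(3) = -9*w - 9
(4) = -s^2 + 3*s + 10
(5) = r + x*(9*r + 18) + 2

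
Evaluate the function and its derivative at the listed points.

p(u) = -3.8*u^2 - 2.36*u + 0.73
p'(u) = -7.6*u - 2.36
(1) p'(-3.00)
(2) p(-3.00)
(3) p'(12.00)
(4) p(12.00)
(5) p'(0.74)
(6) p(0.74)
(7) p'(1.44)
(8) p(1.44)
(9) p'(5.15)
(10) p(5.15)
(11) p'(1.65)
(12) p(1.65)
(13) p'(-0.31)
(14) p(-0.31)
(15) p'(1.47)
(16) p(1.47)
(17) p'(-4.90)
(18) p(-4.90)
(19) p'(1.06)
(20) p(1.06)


(1) = 20.44
(2) = -26.39
(3) = -93.56
(4) = -574.79
(5) = -7.98
(6) = -3.10
(7) = -13.30
(8) = -10.55
(9) = -41.50
(10) = -112.21
(11) = -14.90
(12) = -13.51
(13) = -0.00
(14) = 1.10
(15) = -13.53
(16) = -10.95
(17) = 34.88
(18) = -78.94
(19) = -10.42
(20) = -6.04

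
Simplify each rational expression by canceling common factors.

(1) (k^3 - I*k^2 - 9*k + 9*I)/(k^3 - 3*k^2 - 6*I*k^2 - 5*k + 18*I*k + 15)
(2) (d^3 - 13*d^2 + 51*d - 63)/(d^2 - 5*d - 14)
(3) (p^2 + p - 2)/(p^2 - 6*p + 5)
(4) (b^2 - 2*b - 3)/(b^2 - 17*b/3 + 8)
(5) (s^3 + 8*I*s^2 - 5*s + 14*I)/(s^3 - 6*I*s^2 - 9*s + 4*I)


(1) = (k + 3)/(k - 5*I)
(2) = (d^2 - 6*d + 9)/(d + 2)
(3) = (p + 2)/(p - 5)
(4) = (3*b + 3)/(3*b - 8)
(5) = (s^2 + 9*I*s - 14)/(s^2 - 5*I*s - 4)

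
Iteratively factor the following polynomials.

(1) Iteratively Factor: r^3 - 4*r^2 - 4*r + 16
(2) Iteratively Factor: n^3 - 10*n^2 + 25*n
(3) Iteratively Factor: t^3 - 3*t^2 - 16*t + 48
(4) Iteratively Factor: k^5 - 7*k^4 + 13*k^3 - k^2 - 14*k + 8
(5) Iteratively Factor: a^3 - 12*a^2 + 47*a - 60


(1) = (r - 4)*(r^2 - 4) = (r - 4)*(r - 2)*(r + 2)
(2) = (n - 5)*(n^2 - 5*n) = (n - 5)^2*(n)
(3) = (t - 4)*(t^2 + t - 12) = (t - 4)*(t + 4)*(t - 3)
(4) = (k - 1)*(k^4 - 6*k^3 + 7*k^2 + 6*k - 8) = (k - 1)^2*(k^3 - 5*k^2 + 2*k + 8) = (k - 2)*(k - 1)^2*(k^2 - 3*k - 4) = (k - 2)*(k - 1)^2*(k + 1)*(k - 4)
(5) = (a - 4)*(a^2 - 8*a + 15) = (a - 4)*(a - 3)*(a - 5)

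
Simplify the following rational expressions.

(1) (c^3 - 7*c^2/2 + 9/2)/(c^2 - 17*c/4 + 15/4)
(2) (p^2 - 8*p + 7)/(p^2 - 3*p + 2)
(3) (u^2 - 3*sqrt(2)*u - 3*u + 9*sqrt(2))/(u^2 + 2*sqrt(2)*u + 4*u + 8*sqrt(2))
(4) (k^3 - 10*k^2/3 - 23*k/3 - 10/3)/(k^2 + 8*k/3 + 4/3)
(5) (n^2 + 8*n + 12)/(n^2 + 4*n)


(1) = (4*c^2 - 2*c - 6)/(4*c - 5)
(2) = (p - 7)/(p - 2)
(3) = (u^2 + u*(-3*sqrt(2) - 3) + 9*sqrt(2))/(u^2 + u*(2*sqrt(2) + 4) + 8*sqrt(2))
(4) = (k^2 - 4*k - 5)/(k + 2)
(5) = (n^2 + 8*n + 12)/(n^2 + 4*n)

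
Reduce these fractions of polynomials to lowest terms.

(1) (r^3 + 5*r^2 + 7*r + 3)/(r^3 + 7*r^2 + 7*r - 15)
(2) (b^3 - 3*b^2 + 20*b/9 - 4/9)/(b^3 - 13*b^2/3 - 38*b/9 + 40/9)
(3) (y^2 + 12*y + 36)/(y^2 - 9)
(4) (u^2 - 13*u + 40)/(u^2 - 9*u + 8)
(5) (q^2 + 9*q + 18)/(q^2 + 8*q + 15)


(1) = (r^2 + 2*r + 1)/(r^2 + 4*r - 5)
(2) = (3*b^2 - 7*b + 2)/(3*b^2 - 11*b - 20)
(3) = (y^2 + 12*y + 36)/(y^2 - 9)
(4) = (u - 5)/(u - 1)
(5) = (q + 6)/(q + 5)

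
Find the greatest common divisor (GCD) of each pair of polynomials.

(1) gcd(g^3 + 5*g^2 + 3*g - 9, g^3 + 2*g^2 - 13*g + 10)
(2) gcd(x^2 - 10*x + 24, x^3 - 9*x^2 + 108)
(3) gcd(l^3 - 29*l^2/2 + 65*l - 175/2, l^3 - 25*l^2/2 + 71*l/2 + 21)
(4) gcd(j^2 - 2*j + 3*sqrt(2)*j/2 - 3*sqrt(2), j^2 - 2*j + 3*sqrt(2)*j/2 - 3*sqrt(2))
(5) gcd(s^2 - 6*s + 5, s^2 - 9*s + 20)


(1) = g - 1
(2) = gcd((x - 6)*(x - 4), (x - 6)^2*(x + 3)) = x - 6
(3) = l - 7
(4) = gcd((j - 2)*(j + 3*sqrt(2)/2), (j - 2)*(j + 3*sqrt(2)/2)) = j^2 + j*(-2 + 3*sqrt(2)/2) - 3*sqrt(2)
(5) = gcd((s - 5)*(s - 1), (s - 5)*(s - 4)) = s - 5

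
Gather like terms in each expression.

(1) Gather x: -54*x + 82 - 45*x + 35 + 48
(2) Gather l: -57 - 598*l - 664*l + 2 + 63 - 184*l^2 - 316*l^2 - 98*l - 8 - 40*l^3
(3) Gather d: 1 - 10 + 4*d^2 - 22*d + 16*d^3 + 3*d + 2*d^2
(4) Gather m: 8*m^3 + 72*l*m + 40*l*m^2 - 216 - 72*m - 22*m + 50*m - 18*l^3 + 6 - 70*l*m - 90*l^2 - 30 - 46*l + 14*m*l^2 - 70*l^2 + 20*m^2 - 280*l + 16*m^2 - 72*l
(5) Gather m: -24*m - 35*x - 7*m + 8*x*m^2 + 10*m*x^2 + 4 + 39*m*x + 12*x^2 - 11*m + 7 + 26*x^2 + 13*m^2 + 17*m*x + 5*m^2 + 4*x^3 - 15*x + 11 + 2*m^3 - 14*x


(1) = 165 - 99*x
(2) = -40*l^3 - 500*l^2 - 1360*l
(3) = 16*d^3 + 6*d^2 - 19*d - 9
(4) = -18*l^3 - 160*l^2 - 398*l + 8*m^3 + m^2*(40*l + 36) + m*(14*l^2 + 2*l - 44) - 240
(5) = 2*m^3 + m^2*(8*x + 18) + m*(10*x^2 + 56*x - 42) + 4*x^3 + 38*x^2 - 64*x + 22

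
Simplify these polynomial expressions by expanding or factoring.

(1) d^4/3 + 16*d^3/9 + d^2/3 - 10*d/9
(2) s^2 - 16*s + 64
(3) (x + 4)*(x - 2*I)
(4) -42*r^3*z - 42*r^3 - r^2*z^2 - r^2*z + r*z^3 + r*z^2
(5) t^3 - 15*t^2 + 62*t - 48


(1) = d*(d/3 + 1/3)*(d - 2/3)*(d + 5)
(2) = (s - 8)^2
(3) = x^2 + 4*x - 2*I*x - 8*I
(4) = (-7*r + z)*(6*r + z)*(r*z + r)
(5) = (t - 8)*(t - 6)*(t - 1)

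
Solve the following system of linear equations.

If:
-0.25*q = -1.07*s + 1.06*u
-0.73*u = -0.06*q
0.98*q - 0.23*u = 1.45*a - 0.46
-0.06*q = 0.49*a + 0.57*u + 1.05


Then:
a = -1.53
q = -2.79
s = -0.88
u = -0.23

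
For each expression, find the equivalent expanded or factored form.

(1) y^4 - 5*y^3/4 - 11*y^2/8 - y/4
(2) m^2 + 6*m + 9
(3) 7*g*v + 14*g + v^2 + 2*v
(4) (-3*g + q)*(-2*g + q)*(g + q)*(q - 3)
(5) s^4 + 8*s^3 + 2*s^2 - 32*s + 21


(1) = y*(y - 2)*(y + 1/4)*(y + 1/2)
(2) = (m + 3)^2
(3) = (7*g + v)*(v + 2)
(4) = 6*g^3*q - 18*g^3 + g^2*q^2 - 3*g^2*q - 4*g*q^3 + 12*g*q^2 + q^4 - 3*q^3
(5) = (s - 1)^2*(s + 3)*(s + 7)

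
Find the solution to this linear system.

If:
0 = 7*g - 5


Then:
g = 5/7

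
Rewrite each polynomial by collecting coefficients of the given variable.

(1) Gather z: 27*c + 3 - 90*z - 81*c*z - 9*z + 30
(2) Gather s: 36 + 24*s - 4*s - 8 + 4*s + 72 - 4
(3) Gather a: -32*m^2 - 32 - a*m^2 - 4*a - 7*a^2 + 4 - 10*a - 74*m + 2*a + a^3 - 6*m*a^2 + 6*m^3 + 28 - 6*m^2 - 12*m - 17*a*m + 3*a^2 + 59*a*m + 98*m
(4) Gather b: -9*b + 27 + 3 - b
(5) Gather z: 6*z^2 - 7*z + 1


(1) = 27*c + z*(-81*c - 99) + 33
(2) = 24*s + 96
(3) = a^3 + a^2*(-6*m - 4) + a*(-m^2 + 42*m - 12) + 6*m^3 - 38*m^2 + 12*m
(4) = 30 - 10*b
(5) = 6*z^2 - 7*z + 1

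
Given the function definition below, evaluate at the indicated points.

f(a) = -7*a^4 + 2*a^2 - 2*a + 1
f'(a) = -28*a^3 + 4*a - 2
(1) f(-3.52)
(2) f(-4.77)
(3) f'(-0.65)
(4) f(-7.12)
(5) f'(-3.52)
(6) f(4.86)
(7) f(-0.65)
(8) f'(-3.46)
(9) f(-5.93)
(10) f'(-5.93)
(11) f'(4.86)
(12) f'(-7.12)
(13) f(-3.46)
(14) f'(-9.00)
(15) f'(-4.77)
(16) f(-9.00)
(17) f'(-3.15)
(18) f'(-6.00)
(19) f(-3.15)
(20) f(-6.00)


(1) = -1041.83
(2) = -3567.82
(3) = 3.09
(4) = -17872.83
(5) = 1205.12
(6) = -3866.68
(7) = 1.90
(8) = 1143.97
(9) = -8572.80
(10) = 5813.06
(11) = -3196.72
(12) = 10075.96
(13) = -971.37
(14) = 20374.00
(15) = 3017.80
(16) = -45746.00
(17) = 860.56
(18) = 6022.00
(19) = -662.05
(20) = -8987.00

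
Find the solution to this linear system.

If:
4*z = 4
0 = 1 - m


Then:
m = 1
z = 1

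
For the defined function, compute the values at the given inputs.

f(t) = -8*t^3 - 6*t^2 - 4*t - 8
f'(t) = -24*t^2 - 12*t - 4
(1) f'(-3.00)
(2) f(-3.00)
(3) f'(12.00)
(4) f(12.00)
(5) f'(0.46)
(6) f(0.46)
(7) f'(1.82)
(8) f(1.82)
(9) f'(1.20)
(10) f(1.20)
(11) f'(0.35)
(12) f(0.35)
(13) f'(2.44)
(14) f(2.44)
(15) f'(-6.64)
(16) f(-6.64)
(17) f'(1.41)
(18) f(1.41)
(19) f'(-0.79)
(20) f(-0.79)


(1) = -184.00
(2) = 166.00
(3) = -3604.00
(4) = -14744.00
(5) = -14.60
(6) = -11.89
(7) = -105.34
(8) = -83.38
(9) = -52.96
(10) = -35.26
(11) = -11.14
(12) = -10.48
(13) = -176.17
(14) = -169.70
(15) = -982.47
(16) = 2096.06
(17) = -68.63
(18) = -47.99
(19) = -9.50
(20) = -4.64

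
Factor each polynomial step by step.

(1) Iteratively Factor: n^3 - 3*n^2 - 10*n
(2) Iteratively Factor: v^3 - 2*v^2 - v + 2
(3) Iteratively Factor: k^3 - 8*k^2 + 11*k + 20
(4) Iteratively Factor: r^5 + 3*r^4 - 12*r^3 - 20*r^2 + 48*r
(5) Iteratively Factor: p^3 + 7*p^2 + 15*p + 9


(1) = (n + 2)*(n^2 - 5*n) = n*(n + 2)*(n - 5)
(2) = (v + 1)*(v^2 - 3*v + 2) = (v - 2)*(v + 1)*(v - 1)
(3) = (k + 1)*(k^2 - 9*k + 20) = (k - 4)*(k + 1)*(k - 5)
(4) = (r)*(r^4 + 3*r^3 - 12*r^2 - 20*r + 48) = r*(r - 2)*(r^3 + 5*r^2 - 2*r - 24) = r*(r - 2)*(r + 4)*(r^2 + r - 6) = r*(r - 2)*(r + 3)*(r + 4)*(r - 2)
(5) = (p + 3)*(p^2 + 4*p + 3) = (p + 3)^2*(p + 1)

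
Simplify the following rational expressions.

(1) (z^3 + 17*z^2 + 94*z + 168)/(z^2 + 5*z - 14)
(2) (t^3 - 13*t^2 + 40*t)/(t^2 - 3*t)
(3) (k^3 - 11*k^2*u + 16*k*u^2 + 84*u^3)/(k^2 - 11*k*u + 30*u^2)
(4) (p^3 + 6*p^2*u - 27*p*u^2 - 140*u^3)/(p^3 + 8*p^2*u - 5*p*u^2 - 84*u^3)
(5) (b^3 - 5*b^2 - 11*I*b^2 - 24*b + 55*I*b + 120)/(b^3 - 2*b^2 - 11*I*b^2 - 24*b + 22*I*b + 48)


(1) = (z^2 + 10*z + 24)/(z - 2)
(2) = (t^2 - 13*t + 40)/(t - 3)
(3) = (-k^2 + 5*k*u + 14*u^2)/(-k + 5*u)
(4) = (p - 5*u)/(p - 3*u)
(5) = (b - 5)/(b - 2)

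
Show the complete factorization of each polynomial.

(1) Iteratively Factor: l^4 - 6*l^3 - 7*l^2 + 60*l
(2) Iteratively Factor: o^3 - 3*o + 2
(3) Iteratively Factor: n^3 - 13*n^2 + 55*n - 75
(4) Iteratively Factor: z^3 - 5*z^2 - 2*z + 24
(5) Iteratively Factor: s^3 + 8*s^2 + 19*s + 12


(1) = (l + 3)*(l^3 - 9*l^2 + 20*l) = (l - 5)*(l + 3)*(l^2 - 4*l) = (l - 5)*(l - 4)*(l + 3)*(l)
(2) = (o - 1)*(o^2 + o - 2) = (o - 1)^2*(o + 2)
(3) = (n - 5)*(n^2 - 8*n + 15) = (n - 5)^2*(n - 3)
(4) = (z + 2)*(z^2 - 7*z + 12) = (z - 3)*(z + 2)*(z - 4)
(5) = (s + 1)*(s^2 + 7*s + 12) = (s + 1)*(s + 3)*(s + 4)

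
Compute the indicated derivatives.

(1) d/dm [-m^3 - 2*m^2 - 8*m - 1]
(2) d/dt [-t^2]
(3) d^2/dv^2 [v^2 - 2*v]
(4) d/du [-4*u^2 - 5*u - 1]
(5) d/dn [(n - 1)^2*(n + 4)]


(1) = -3*m^2 - 4*m - 8
(2) = -2*t
(3) = 2
(4) = -8*u - 5
(5) = (n - 1)*(3*n + 7)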